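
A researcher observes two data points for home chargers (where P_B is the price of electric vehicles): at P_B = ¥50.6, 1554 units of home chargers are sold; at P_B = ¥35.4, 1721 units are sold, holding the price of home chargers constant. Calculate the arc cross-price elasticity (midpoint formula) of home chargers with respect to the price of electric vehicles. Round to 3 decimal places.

ΔQ_A = 1721 − 1554 = 167; ΔP_B = 35.4 − 50.6 = -15.2.
Midpoints: Q̄_A = 1637.5, P̄_B = 43.00.
ε = (ΔQ_A/Q̄_A)/(ΔP_B/P̄_B) = (167/1637.5)/(-15.2/43.00) ≈ -0.289.
ε < 0: home chargers and electric vehicles are complements.

-0.289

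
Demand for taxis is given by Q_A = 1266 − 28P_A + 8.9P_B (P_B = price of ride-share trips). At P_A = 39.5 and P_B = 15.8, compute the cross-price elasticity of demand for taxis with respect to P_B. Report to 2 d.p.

At P_A = 39.5 and P_B = 15.8: Q_A = 300.62.
∂Q_A/∂P_B = 8.9.
ε = (∂Q_A/∂P_B)(P_B/Q_A) = 8.9 × (15.8/300.62) ≈ 0.47.
Since ε > 0, taxis and ride-share trips are substitutes.

0.47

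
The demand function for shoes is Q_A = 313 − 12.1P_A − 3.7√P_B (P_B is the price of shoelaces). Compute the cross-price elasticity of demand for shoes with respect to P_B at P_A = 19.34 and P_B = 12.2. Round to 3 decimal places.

At P_A = 19.34 and P_B = 12.2: Q_A = 66.062.
∂Q_A/∂P_B = -3.7/(2√P_B) = -3.7/(2√12.2) = -0.5297.
ε = (∂Q_A/∂P_B)(P_B/Q_A) = -0.5297 × (12.2/66.062) ≈ -0.098.
ε < 0: complements.

-0.098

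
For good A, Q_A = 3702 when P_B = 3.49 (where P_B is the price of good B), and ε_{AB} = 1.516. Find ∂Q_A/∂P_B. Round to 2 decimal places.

1608.09

ε = (∂Q_A/∂P_B)·(P_B/Q_A) ⇒ ∂Q_A/∂P_B = ε·Q_A/P_B = 1.516 × 3702/3.49 ≈ 1608.09.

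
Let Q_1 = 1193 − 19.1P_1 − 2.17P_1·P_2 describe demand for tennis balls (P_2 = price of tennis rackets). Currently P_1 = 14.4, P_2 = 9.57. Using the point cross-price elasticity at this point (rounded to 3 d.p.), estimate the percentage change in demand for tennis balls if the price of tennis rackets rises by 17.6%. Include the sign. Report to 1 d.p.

At P_1 = 14.4, P_2 = 9.57: Q_1 = 618.917.
∂Q_1/∂P_2 = -2.17P_1 = -31.2480.
ε = (∂Q_1/∂P_2)(P_2/Q_1) = -31.2480 × 9.57/618.917 ≈ -0.483.
%ΔQ_1 ≈ ε × %ΔP_2 = -0.483 × (17.6%) = -8.5%.

-8.5%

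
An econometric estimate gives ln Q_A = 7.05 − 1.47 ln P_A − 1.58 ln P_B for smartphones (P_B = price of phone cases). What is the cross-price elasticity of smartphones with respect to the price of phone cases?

-1.58

In a log-linear (constant-elasticity) demand function, the coefficient on ln P_B is the cross-price elasticity.
ε = -1.58. Negative, so smartphones and phone cases are complements.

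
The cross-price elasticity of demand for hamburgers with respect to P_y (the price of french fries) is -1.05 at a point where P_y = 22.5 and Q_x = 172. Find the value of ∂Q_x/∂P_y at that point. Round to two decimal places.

-8.03

ε = (∂Q_x/∂P_y)·(P_y/Q_x) ⇒ ∂Q_x/∂P_y = ε·Q_x/P_y = -1.05 × 172/22.5 ≈ -8.03.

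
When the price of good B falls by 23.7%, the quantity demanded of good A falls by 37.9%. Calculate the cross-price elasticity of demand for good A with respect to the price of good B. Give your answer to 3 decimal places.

ε = (%ΔQ of good A) / (%ΔP of good B) = (-37.9%) / (-23.7%) ≈ 1.599.
Positive cross-price elasticity: substitutes.

1.599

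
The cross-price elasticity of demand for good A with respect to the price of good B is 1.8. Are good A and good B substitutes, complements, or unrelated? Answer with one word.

substitutes

ε = 1.8 > 0, so a higher price of good B raises demand for good A: substitutes.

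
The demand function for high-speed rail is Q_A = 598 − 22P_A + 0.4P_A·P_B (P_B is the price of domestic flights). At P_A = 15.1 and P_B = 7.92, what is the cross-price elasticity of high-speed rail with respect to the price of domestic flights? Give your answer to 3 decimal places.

At P_A = 15.1 and P_B = 7.92: Q_A = 313.637.
∂Q_A/∂P_B = 0.4P_A = 0.4(15.1) = 6.0400.
ε = (∂Q_A/∂P_B)(P_B/Q_A) = 6.0400 × (7.92/313.637) ≈ 0.153.

0.153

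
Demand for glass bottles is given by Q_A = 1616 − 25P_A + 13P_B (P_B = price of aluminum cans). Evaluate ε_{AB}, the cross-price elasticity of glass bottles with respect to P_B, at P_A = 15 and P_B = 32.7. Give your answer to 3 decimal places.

0.255

At P_A = 15 and P_B = 32.7: Q_A = 1666.1.
∂Q_A/∂P_B = 13.
ε = (∂Q_A/∂P_B)(P_B/Q_A) = 13 × (32.7/1666.1) ≈ 0.255.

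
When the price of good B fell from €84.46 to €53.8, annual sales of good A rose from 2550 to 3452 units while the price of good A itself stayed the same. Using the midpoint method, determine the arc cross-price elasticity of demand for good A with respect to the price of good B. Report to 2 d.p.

-0.68

ΔQ_A = 3452 − 2550 = 902; ΔP_B = 53.8 − 84.46 = -30.66.
Midpoints: Q̄_A = 3001.0, P̄_B = 69.13.
ε = (ΔQ_A/Q̄_A)/(ΔP_B/P̄_B) = (902/3001.0)/(-30.66/69.13) ≈ -0.68.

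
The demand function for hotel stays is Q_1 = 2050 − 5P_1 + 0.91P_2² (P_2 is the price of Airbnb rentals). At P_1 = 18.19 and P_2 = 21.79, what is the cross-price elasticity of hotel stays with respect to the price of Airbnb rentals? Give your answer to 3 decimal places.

At P_1 = 18.19 and P_2 = 21.79: Q_1 = 2391.122.
∂Q_1/∂P_2 = 1.82P_2 = 1.82(21.79) = 39.6578.
ε = (∂Q_1/∂P_2)(P_2/Q_1) = 39.6578 × (21.79/2391.122) ≈ 0.361.
ε > 0: substitutes.

0.361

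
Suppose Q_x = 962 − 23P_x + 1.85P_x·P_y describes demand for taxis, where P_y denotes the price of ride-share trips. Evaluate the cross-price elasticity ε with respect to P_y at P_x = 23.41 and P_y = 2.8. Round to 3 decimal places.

At P_x = 23.41 and P_y = 2.8: Q_x = 544.834.
∂Q_x/∂P_y = 1.85P_x = 1.85(23.41) = 43.3085.
ε = (∂Q_x/∂P_y)(P_y/Q_x) = 43.3085 × (2.8/544.834) ≈ 0.223.
ε > 0: substitutes.

0.223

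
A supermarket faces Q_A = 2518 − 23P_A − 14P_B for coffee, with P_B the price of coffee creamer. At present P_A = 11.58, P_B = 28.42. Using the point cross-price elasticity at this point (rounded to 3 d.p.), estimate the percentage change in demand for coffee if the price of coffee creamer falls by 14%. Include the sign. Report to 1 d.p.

At P_A = 11.58, P_B = 28.42: Q_A = 1853.78.
∂Q_A/∂P_B = -14.
ε = (∂Q_A/∂P_B)(P_B/Q_A) = -14.0000 × 28.42/1853.78 ≈ -0.215.
%ΔQ_A ≈ ε × %ΔP_B = -0.215 × (-14%) = 3.0%.

3.0%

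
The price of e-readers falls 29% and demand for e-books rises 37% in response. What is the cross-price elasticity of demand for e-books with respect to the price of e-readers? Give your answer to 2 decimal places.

-1.28

ε = (%ΔQ of e-books) / (%ΔP of e-readers) = (37%) / (-29%) ≈ -1.28.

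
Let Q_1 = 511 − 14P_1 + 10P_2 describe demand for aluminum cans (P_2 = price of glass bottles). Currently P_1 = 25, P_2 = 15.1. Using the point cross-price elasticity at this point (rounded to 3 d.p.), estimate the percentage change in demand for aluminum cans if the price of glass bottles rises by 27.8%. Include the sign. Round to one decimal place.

At P_1 = 25, P_2 = 15.1: Q_1 = 312.
∂Q_1/∂P_2 = 10.
ε = (∂Q_1/∂P_2)(P_2/Q_1) = 10.0000 × 15.1/312 ≈ 0.484.
%ΔQ_1 ≈ ε × %ΔP_2 = 0.484 × (27.8%) = 13.5%.

13.5%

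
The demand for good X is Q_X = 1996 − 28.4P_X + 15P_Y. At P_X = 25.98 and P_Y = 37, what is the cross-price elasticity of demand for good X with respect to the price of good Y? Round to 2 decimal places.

0.31

At P_X = 25.98 and P_Y = 37: Q_X = 1813.168.
∂Q_X/∂P_Y = 15.
ε = (∂Q_X/∂P_Y)(P_Y/Q_X) = 15 × (37/1813.168) ≈ 0.31.
Since ε > 0, good X and good Y are substitutes.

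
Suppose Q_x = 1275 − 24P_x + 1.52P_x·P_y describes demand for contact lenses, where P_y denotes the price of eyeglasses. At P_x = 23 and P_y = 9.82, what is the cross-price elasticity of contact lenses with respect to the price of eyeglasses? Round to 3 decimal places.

0.322

At P_x = 23 and P_y = 9.82: Q_x = 1066.307.
∂Q_x/∂P_y = 1.52P_x = 1.52(23) = 34.9600.
ε = (∂Q_x/∂P_y)(P_y/Q_x) = 34.9600 × (9.82/1066.307) ≈ 0.322.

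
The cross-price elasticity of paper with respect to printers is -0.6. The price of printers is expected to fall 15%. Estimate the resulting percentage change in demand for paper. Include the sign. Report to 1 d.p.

9.0%

%ΔQ ≈ ε × %ΔP of printers = -0.6 × (-15%) = 9.0%.
Demand for paper rises by about 9.0%.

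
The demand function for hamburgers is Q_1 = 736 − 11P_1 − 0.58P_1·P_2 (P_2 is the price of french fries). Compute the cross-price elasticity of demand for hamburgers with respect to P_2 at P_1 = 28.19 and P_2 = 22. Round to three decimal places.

-5.433

At P_1 = 28.19 and P_2 = 22: Q_1 = 66.206.
∂Q_1/∂P_2 = -0.58P_1 = -0.58(28.19) = -16.3502.
ε = (∂Q_1/∂P_2)(P_2/Q_1) = -16.3502 × (22/66.206) ≈ -5.433.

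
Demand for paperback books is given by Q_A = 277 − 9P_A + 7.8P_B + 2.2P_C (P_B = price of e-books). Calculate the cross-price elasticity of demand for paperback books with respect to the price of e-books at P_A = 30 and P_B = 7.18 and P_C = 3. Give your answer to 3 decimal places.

0.805

At P_A = 30 and P_B = 7.18 and P_C = 3: Q_A = 69.604.
∂Q_A/∂P_B = 7.8.
ε = (∂Q_A/∂P_B)(P_B/Q_A) = 7.8 × (7.18/69.604) ≈ 0.805.
Since ε > 0, paperback books and e-books are substitutes.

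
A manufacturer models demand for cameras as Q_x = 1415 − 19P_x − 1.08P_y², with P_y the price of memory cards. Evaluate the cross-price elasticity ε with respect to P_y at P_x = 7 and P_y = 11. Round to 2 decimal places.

-0.23

At P_x = 7 and P_y = 11: Q_x = 1151.32.
∂Q_x/∂P_y = -2.16P_y = -2.16(11) = -23.7600.
ε = (∂Q_x/∂P_y)(P_y/Q_x) = -23.7600 × (11/1151.32) ≈ -0.23.
ε < 0: complements.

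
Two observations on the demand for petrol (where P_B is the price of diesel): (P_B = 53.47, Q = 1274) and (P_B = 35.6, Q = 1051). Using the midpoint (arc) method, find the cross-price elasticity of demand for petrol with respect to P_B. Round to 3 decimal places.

ΔQ_A = 1051 − 1274 = -223; ΔP_B = 35.6 − 53.47 = -17.87.
Midpoints: Q̄_A = 1162.5, P̄_B = 44.53.
ε = (ΔQ_A/Q̄_A)/(ΔP_B/P̄_B) = (-223/1162.5)/(-17.87/44.53) ≈ 0.478.
ε > 0: petrol and diesel are substitutes.

0.478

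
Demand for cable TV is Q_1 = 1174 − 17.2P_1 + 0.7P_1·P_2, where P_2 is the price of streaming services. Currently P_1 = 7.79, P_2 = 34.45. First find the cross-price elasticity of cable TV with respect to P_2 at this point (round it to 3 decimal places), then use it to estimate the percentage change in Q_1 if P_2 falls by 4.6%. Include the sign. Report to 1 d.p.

-0.7%

At P_1 = 7.79, P_2 = 34.45: Q_1 = 1227.868.
∂Q_1/∂P_2 = 0.7P_1 = 5.4530.
ε = (∂Q_1/∂P_2)(P_2/Q_1) = 5.4530 × 34.45/1227.868 ≈ 0.153.
%ΔQ_1 ≈ ε × %ΔP_2 = 0.153 × (-4.6%) = -0.7%.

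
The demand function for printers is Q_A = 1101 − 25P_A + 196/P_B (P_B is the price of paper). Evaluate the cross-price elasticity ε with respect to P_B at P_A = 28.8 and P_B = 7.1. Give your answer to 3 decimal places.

-0.068

At P_A = 28.8 and P_B = 7.1: Q_A = 408.606.
∂Q_A/∂P_B = −196/P_B² = -3.8881.
ε = (∂Q_A/∂P_B)(P_B/Q_A) = -3.8881 × (7.1/408.606) ≈ -0.068.
ε < 0: complements.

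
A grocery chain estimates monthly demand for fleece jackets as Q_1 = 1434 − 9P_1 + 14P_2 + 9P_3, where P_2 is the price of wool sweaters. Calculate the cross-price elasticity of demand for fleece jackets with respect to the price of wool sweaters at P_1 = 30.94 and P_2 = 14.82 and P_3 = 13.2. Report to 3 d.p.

At P_1 = 30.94 and P_2 = 14.82 and P_3 = 13.2: Q_1 = 1481.82.
∂Q_1/∂P_2 = 14.
ε = (∂Q_1/∂P_2)(P_2/Q_1) = 14 × (14.82/1481.82) ≈ 0.140.

0.140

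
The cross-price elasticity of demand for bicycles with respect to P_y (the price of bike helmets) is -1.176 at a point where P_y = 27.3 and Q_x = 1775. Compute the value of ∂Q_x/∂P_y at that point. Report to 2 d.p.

ε = (∂Q_x/∂P_y)·(P_y/Q_x) ⇒ ∂Q_x/∂P_y = ε·Q_x/P_y = -1.176 × 1775/27.3 ≈ -76.46.

-76.46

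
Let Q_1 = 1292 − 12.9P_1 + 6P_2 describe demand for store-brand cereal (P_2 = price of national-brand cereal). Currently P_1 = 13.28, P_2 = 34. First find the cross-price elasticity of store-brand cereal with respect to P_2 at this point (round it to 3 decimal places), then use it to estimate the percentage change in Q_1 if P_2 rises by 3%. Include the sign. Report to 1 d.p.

At P_1 = 13.28, P_2 = 34: Q_1 = 1324.688.
∂Q_1/∂P_2 = 6.
ε = (∂Q_1/∂P_2)(P_2/Q_1) = 6.0000 × 34/1324.688 ≈ 0.154.
%ΔQ_1 ≈ ε × %ΔP_2 = 0.154 × (3%) = 0.5%.

0.5%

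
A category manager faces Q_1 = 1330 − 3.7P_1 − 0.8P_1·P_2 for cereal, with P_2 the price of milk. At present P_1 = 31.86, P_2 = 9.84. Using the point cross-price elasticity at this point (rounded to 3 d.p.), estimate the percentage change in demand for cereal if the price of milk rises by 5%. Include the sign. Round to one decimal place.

-1.3%

At P_1 = 31.86, P_2 = 9.84: Q_1 = 961.316.
∂Q_1/∂P_2 = -0.8P_1 = -25.4880.
ε = (∂Q_1/∂P_2)(P_2/Q_1) = -25.4880 × 9.84/961.316 ≈ -0.261.
%ΔQ_1 ≈ ε × %ΔP_2 = -0.261 × (5%) = -1.3%.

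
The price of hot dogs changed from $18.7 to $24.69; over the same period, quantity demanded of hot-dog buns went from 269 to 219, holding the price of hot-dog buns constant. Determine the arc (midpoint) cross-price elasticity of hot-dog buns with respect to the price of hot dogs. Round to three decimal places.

-0.742

ΔQ_A = 219 − 269 = -50; ΔP_B = 24.69 − 18.7 = 5.99.
Midpoints: Q̄_A = 244.0, P̄_B = 21.70.
ε = (ΔQ_A/Q̄_A)/(ΔP_B/P̄_B) = (-50/244.0)/(5.99/21.70) ≈ -0.742.
ε < 0: hot-dog buns and hot dogs are complements.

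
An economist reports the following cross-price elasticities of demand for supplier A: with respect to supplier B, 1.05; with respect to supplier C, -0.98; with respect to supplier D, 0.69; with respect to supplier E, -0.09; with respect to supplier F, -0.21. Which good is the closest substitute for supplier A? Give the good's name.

Substitutes have ε > 0. Among the positive values, 1.05 (supplier B) is largest.

supplier B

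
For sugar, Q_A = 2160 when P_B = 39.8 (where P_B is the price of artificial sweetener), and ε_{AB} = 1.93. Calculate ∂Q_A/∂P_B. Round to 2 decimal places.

104.74

ε = (∂Q_A/∂P_B)·(P_B/Q_A) ⇒ ∂Q_A/∂P_B = ε·Q_A/P_B = 1.93 × 2160/39.8 ≈ 104.74.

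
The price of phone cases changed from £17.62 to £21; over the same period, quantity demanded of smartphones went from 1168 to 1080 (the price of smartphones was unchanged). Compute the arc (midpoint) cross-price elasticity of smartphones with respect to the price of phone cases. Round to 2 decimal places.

-0.45

ΔQ_A = 1080 − 1168 = -88; ΔP_B = 21 − 17.62 = 3.38.
Midpoints: Q̄_A = 1124.0, P̄_B = 19.31.
ε = (ΔQ_A/Q̄_A)/(ΔP_B/P̄_B) = (-88/1124.0)/(3.38/19.31) ≈ -0.45.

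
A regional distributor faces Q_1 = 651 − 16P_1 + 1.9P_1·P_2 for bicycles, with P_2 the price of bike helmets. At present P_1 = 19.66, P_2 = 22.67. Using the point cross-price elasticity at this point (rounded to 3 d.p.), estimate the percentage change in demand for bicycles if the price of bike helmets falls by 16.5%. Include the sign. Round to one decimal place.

-11.8%

At P_1 = 19.66, P_2 = 22.67: Q_1 = 1183.255.
∂Q_1/∂P_2 = 1.9P_1 = 37.3540.
ε = (∂Q_1/∂P_2)(P_2/Q_1) = 37.3540 × 22.67/1183.255 ≈ 0.716.
%ΔQ_1 ≈ ε × %ΔP_2 = 0.716 × (-16.5%) = -11.8%.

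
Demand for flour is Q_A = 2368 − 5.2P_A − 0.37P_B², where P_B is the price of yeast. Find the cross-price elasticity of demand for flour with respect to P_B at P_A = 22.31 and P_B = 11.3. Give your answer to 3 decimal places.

At P_A = 22.31 and P_B = 11.3: Q_A = 2204.743.
∂Q_A/∂P_B = -0.74P_B = -0.74(11.3) = -8.3620.
ε = (∂Q_A/∂P_B)(P_B/Q_A) = -8.3620 × (11.3/2204.743) ≈ -0.043.

-0.043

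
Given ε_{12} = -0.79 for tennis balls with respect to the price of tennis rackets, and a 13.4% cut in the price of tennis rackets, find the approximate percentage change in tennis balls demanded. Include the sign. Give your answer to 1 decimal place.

10.6%

%ΔQ ≈ ε × %ΔP of tennis rackets = -0.79 × (-13.4%) = 10.6%.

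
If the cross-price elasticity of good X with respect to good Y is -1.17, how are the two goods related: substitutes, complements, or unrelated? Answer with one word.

complements

ε = -1.17 < 0, so a higher price of good Y lowers demand for good X: complements.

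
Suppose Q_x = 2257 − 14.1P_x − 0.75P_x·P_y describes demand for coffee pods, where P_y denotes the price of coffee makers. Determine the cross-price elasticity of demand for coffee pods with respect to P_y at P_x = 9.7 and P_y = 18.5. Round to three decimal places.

-0.068

At P_x = 9.7 and P_y = 18.5: Q_x = 1985.642.
∂Q_x/∂P_y = -0.75P_x = -0.75(9.7) = -7.2750.
ε = (∂Q_x/∂P_y)(P_y/Q_x) = -7.2750 × (18.5/1985.642) ≈ -0.068.
ε < 0: complements.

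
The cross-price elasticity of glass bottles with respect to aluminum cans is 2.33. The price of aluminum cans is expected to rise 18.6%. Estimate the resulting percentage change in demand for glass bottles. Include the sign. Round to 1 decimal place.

%ΔQ ≈ ε × %ΔP of aluminum cans = 2.33 × (18.6%) = 43.3%.

43.3%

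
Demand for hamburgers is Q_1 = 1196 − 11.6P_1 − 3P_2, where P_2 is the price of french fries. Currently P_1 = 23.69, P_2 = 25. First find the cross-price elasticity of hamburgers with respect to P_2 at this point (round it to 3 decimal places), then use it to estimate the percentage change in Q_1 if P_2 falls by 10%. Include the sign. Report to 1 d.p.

At P_1 = 23.69, P_2 = 25: Q_1 = 846.196.
∂Q_1/∂P_2 = -3.
ε = (∂Q_1/∂P_2)(P_2/Q_1) = -3.0000 × 25/846.196 ≈ -0.089.
%ΔQ_1 ≈ ε × %ΔP_2 = -0.089 × (-10%) = 0.9%.

0.9%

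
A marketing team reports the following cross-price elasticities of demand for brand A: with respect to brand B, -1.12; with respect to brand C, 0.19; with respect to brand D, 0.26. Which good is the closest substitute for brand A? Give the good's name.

Substitutes have ε > 0. Among the positive values, 0.26 (brand D) is largest.

brand D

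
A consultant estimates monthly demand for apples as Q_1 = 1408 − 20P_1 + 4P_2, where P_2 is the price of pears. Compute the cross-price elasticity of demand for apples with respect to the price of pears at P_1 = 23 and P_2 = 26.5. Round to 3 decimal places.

At P_1 = 23 and P_2 = 26.5: Q_1 = 1054.
∂Q_1/∂P_2 = 4.
ε = (∂Q_1/∂P_2)(P_2/Q_1) = 4 × (26.5/1054) ≈ 0.101.

0.101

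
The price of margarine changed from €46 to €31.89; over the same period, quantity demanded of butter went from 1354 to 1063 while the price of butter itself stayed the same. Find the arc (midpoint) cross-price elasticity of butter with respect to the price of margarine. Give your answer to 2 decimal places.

0.66

ΔQ_A = 1063 − 1354 = -291; ΔP_B = 31.89 − 46 = -14.11.
Midpoints: Q̄_A = 1208.5, P̄_B = 38.95.
ε = (ΔQ_A/Q̄_A)/(ΔP_B/P̄_B) = (-291/1208.5)/(-14.11/38.95) ≈ 0.66.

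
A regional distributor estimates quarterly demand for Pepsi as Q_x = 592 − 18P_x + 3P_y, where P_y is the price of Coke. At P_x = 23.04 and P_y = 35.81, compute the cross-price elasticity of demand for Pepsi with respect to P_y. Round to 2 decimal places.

0.38

At P_x = 23.04 and P_y = 35.81: Q_x = 284.71.
∂Q_x/∂P_y = 3.
ε = (∂Q_x/∂P_y)(P_y/Q_x) = 3 × (35.81/284.71) ≈ 0.38.
Since ε > 0, Pepsi and Coke are substitutes.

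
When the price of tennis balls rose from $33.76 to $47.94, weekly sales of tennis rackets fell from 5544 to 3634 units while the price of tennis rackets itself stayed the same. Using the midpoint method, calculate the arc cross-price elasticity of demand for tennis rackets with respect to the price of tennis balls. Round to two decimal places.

-1.20

ΔQ_A = 3634 − 5544 = -1910; ΔP_B = 47.94 − 33.76 = 14.18.
Midpoints: Q̄_A = 4589.0, P̄_B = 40.85.
ε = (ΔQ_A/Q̄_A)/(ΔP_B/P̄_B) = (-1910/4589.0)/(14.18/40.85) ≈ -1.20.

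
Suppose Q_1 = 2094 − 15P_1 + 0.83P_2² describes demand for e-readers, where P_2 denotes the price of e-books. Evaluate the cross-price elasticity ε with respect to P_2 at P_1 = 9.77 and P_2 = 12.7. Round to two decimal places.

0.13

At P_1 = 9.77 and P_2 = 12.7: Q_1 = 2081.321.
∂Q_1/∂P_2 = 1.66P_2 = 1.66(12.7) = 21.0820.
ε = (∂Q_1/∂P_2)(P_2/Q_1) = 21.0820 × (12.7/2081.321) ≈ 0.13.
ε > 0: substitutes.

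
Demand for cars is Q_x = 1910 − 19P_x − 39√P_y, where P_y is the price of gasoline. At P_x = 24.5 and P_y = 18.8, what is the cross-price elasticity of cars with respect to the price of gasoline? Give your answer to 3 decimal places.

-0.066

At P_x = 24.5 and P_y = 18.8: Q_x = 1275.400.
∂Q_x/∂P_y = -39/(2√P_y) = -39/(2√18.8) = -4.4973.
ε = (∂Q_x/∂P_y)(P_y/Q_x) = -4.4973 × (18.8/1275.400) ≈ -0.066.
ε < 0: complements.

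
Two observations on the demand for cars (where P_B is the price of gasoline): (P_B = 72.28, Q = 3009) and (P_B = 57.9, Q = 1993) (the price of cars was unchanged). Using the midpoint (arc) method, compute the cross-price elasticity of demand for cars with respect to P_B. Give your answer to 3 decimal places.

ΔQ_A = 1993 − 3009 = -1016; ΔP_B = 57.9 − 72.28 = -14.38.
Midpoints: Q̄_A = 2501.0, P̄_B = 65.09.
ε = (ΔQ_A/Q̄_A)/(ΔP_B/P̄_B) = (-1016/2501.0)/(-14.38/65.09) ≈ 1.839.
ε > 0: cars and gasoline are substitutes.

1.839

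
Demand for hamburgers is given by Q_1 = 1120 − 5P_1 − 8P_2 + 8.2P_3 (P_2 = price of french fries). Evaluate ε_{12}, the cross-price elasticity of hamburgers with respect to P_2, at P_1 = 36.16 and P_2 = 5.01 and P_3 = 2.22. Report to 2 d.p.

-0.04

At P_1 = 36.16 and P_2 = 5.01 and P_3 = 2.22: Q_1 = 917.324.
∂Q_1/∂P_2 = -8.
ε = (∂Q_1/∂P_2)(P_2/Q_1) = -8 × (5.01/917.324) ≈ -0.04.
Since ε < 0, hamburgers and french fries are complements.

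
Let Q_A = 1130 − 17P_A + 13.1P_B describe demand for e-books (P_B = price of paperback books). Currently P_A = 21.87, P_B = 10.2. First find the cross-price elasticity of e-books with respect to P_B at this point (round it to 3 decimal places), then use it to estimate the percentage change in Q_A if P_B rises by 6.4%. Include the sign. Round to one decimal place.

At P_A = 21.87, P_B = 10.2: Q_A = 891.83.
∂Q_A/∂P_B = 13.1.
ε = (∂Q_A/∂P_B)(P_B/Q_A) = 13.1000 × 10.2/891.83 ≈ 0.150.
%ΔQ_A ≈ ε × %ΔP_B = 0.150 × (6.4%) = 1.0%.

1.0%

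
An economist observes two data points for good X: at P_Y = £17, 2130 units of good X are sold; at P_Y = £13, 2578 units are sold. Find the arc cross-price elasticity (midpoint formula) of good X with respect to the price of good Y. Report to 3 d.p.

-0.714

ΔQ_X = 2578 − 2130 = 448; ΔP_Y = 13 − 17 = -4.
Midpoints: Q̄_X = 2354.0, P̄_Y = 15.00.
ε = (ΔQ_X/Q̄_X)/(ΔP_Y/P̄_Y) = (448/2354.0)/(-4/15.00) ≈ -0.714.
ε < 0: good X and good Y are complements.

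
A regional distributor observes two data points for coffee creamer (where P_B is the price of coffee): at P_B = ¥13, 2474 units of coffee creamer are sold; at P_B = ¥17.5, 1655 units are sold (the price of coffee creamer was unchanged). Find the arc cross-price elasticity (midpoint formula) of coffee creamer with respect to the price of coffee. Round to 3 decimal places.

ΔQ_A = 1655 − 2474 = -819; ΔP_B = 17.5 − 13 = 4.5.
Midpoints: Q̄_A = 2064.5, P̄_B = 15.25.
ε = (ΔQ_A/Q̄_A)/(ΔP_B/P̄_B) = (-819/2064.5)/(4.5/15.25) ≈ -1.344.
ε < 0: coffee creamer and coffee are complements.

-1.344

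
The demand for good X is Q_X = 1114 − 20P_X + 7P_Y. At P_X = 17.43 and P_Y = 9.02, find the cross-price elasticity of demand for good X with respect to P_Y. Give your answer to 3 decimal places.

At P_X = 17.43 and P_Y = 9.02: Q_X = 828.54.
∂Q_X/∂P_Y = 7.
ε = (∂Q_X/∂P_Y)(P_Y/Q_X) = 7 × (9.02/828.54) ≈ 0.076.

0.076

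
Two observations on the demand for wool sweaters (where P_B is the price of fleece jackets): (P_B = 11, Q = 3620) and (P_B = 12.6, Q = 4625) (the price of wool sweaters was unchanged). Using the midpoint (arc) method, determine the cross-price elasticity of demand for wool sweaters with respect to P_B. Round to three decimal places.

ΔQ_A = 4625 − 3620 = 1005; ΔP_B = 12.6 − 11 = 1.6.
Midpoints: Q̄_A = 4122.5, P̄_B = 11.80.
ε = (ΔQ_A/Q̄_A)/(ΔP_B/P̄_B) = (1005/4122.5)/(1.6/11.80) ≈ 1.798.
ε > 0: wool sweaters and fleece jackets are substitutes.

1.798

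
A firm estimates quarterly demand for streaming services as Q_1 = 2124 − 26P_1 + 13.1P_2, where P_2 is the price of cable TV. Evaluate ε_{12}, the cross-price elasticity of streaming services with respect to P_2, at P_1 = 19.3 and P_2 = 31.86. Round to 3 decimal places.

0.205

At P_1 = 19.3 and P_2 = 31.86: Q_1 = 2039.566.
∂Q_1/∂P_2 = 13.1.
ε = (∂Q_1/∂P_2)(P_2/Q_1) = 13.1 × (31.86/2039.566) ≈ 0.205.
Since ε > 0, streaming services and cable TV are substitutes.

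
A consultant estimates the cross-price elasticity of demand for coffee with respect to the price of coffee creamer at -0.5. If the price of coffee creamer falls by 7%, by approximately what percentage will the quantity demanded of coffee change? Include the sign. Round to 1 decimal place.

%ΔQ ≈ ε × %ΔP of coffee creamer = -0.5 × (-7%) = 3.5%.

3.5%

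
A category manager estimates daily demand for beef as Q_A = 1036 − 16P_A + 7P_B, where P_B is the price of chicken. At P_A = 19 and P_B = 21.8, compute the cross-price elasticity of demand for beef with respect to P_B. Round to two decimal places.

At P_A = 19 and P_B = 21.8: Q_A = 884.6.
∂Q_A/∂P_B = 7.
ε = (∂Q_A/∂P_B)(P_B/Q_A) = 7 × (21.8/884.6) ≈ 0.17.
Since ε > 0, beef and chicken are substitutes.

0.17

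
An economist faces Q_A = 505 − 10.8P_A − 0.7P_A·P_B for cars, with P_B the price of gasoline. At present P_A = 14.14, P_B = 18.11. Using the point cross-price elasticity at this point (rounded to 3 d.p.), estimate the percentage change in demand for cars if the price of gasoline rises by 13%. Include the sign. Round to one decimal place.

At P_A = 14.14, P_B = 18.11: Q_A = 173.035.
∂Q_A/∂P_B = -0.7P_A = -9.8980.
ε = (∂Q_A/∂P_B)(P_B/Q_A) = -9.8980 × 18.11/173.035 ≈ -1.036.
%ΔQ_A ≈ ε × %ΔP_B = -1.036 × (13%) = -13.5%.

-13.5%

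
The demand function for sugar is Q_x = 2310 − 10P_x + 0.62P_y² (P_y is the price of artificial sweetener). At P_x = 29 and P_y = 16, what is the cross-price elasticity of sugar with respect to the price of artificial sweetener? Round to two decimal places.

At P_x = 29 and P_y = 16: Q_x = 2178.72.
∂Q_x/∂P_y = 1.24P_y = 1.24(16) = 19.8400.
ε = (∂Q_x/∂P_y)(P_y/Q_x) = 19.8400 × (16/2178.72) ≈ 0.15.

0.15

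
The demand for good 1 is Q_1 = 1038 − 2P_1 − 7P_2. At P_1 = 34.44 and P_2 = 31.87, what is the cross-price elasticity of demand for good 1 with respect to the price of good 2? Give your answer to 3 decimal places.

At P_1 = 34.44 and P_2 = 31.87: Q_1 = 746.03.
∂Q_1/∂P_2 = -7.
ε = (∂Q_1/∂P_2)(P_2/Q_1) = -7 × (31.87/746.03) ≈ -0.299.

-0.299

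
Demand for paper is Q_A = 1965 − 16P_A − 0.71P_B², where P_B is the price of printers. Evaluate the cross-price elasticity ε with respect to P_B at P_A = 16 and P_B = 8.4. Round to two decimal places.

At P_A = 16 and P_B = 8.4: Q_A = 1658.902.
∂Q_A/∂P_B = -1.42P_B = -1.42(8.4) = -11.9280.
ε = (∂Q_A/∂P_B)(P_B/Q_A) = -11.9280 × (8.4/1658.902) ≈ -0.06.
ε < 0: complements.

-0.06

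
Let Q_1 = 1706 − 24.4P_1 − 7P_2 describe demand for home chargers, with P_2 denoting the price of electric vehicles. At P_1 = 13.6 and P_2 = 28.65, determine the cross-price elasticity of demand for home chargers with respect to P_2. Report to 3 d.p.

At P_1 = 13.6 and P_2 = 28.65: Q_1 = 1173.61.
∂Q_1/∂P_2 = -7.
ε = (∂Q_1/∂P_2)(P_2/Q_1) = -7 × (28.65/1173.61) ≈ -0.171.

-0.171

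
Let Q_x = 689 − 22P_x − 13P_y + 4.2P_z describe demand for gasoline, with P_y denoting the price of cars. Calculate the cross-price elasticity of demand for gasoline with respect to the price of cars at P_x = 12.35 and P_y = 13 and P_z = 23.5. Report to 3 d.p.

-0.487

At P_x = 12.35 and P_y = 13 and P_z = 23.5: Q_x = 347.
∂Q_x/∂P_y = -13.
ε = (∂Q_x/∂P_y)(P_y/Q_x) = -13 × (13/347) ≈ -0.487.
Since ε < 0, gasoline and cars are complements.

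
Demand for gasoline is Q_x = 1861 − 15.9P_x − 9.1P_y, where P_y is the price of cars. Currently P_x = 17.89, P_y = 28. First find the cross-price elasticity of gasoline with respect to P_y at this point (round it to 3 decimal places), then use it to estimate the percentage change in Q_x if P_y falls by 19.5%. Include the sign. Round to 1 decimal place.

At P_x = 17.89, P_y = 28: Q_x = 1321.749.
∂Q_x/∂P_y = -9.1.
ε = (∂Q_x/∂P_y)(P_y/Q_x) = -9.1000 × 28/1321.749 ≈ -0.193.
%ΔQ_x ≈ ε × %ΔP_y = -0.193 × (-19.5%) = 3.8%.

3.8%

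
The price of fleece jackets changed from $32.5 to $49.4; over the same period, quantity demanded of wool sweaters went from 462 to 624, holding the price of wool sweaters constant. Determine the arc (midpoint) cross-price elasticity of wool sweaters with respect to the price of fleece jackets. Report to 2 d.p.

0.72

ΔQ_A = 624 − 462 = 162; ΔP_B = 49.4 − 32.5 = 16.9.
Midpoints: Q̄_A = 543.0, P̄_B = 40.95.
ε = (ΔQ_A/Q̄_A)/(ΔP_B/P̄_B) = (162/543.0)/(16.9/40.95) ≈ 0.72.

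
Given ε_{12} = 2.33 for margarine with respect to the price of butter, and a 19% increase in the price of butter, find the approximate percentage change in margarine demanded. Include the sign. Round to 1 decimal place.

44.3%

%ΔQ ≈ ε × %ΔP of butter = 2.33 × (19%) = 44.3%.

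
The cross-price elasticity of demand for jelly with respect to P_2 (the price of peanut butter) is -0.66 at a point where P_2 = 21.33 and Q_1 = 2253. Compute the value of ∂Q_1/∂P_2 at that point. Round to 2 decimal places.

ε = (∂Q_1/∂P_2)·(P_2/Q_1) ⇒ ∂Q_1/∂P_2 = ε·Q_1/P_2 = -0.66 × 2253/21.33 ≈ -69.71.

-69.71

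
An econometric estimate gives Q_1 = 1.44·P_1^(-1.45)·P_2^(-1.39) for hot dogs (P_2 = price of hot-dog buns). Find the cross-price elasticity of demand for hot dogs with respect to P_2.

-1.39

In a log-linear (constant-elasticity) demand function, the coefficient on the exponent of P_2 is the cross-price elasticity.
ε = -1.39. Negative, so hot dogs and hot-dog buns are complements.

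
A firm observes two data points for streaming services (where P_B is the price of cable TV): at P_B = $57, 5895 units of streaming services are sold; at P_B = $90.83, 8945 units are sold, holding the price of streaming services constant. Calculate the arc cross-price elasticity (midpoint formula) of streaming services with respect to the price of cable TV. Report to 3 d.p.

ΔQ_A = 8945 − 5895 = 3050; ΔP_B = 90.83 − 57 = 33.83.
Midpoints: Q̄_A = 7420.0, P̄_B = 73.91.
ε = (ΔQ_A/Q̄_A)/(ΔP_B/P̄_B) = (3050/7420.0)/(33.83/73.91) ≈ 0.898.
ε > 0: streaming services and cable TV are substitutes.

0.898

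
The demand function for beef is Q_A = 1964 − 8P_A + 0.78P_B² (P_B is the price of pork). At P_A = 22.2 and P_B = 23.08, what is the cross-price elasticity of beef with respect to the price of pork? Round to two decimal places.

At P_A = 22.2 and P_B = 23.08: Q_A = 2201.895.
∂Q_A/∂P_B = 1.56P_B = 1.56(23.08) = 36.0048.
ε = (∂Q_A/∂P_B)(P_B/Q_A) = 36.0048 × (23.08/2201.895) ≈ 0.38.

0.38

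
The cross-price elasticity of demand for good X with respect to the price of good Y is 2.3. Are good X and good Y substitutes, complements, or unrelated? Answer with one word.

substitutes

ε = 2.3 > 0, so a higher price of good Y raises demand for good X: substitutes.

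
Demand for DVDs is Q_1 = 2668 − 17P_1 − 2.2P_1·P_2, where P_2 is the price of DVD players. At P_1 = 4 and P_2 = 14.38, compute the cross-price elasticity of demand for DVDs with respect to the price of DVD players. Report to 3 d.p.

At P_1 = 4 and P_2 = 14.38: Q_1 = 2473.456.
∂Q_1/∂P_2 = -2.2P_1 = -2.2(4) = -8.8000.
ε = (∂Q_1/∂P_2)(P_2/Q_1) = -8.8000 × (14.38/2473.456) ≈ -0.051.
ε < 0: complements.

-0.051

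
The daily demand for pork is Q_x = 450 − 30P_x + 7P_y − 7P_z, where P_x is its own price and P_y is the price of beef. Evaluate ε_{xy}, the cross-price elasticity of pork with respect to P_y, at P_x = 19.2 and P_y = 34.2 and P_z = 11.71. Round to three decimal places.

7.617

At P_x = 19.2 and P_y = 34.2 and P_z = 11.71: Q_x = 31.43.
∂Q_x/∂P_y = 7.
ε = (∂Q_x/∂P_y)(P_y/Q_x) = 7 × (34.2/31.43) ≈ 7.617.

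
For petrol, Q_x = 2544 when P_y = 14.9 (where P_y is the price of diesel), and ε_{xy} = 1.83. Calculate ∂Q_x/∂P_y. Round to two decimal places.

312.45

ε = (∂Q_x/∂P_y)·(P_y/Q_x) ⇒ ∂Q_x/∂P_y = ε·Q_x/P_y = 1.83 × 2544/14.9 ≈ 312.45.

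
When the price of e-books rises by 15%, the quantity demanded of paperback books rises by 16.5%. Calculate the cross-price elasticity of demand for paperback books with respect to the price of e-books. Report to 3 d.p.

1.100

ε = (%ΔQ of paperback books) / (%ΔP of e-books) = (16.5%) / (15%) ≈ 1.100.
Positive cross-price elasticity: substitutes.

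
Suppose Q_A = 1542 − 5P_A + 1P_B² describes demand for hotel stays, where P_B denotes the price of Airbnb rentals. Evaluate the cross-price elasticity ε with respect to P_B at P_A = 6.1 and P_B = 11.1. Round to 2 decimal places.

0.15

At P_A = 6.1 and P_B = 11.1: Q_A = 1634.71.
∂Q_A/∂P_B = 2P_B = 2(11.1) = 22.2000.
ε = (∂Q_A/∂P_B)(P_B/Q_A) = 22.2000 × (11.1/1634.71) ≈ 0.15.
ε > 0: substitutes.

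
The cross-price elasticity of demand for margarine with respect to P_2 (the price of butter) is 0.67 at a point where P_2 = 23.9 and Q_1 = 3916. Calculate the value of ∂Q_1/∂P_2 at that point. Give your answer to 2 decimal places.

ε = (∂Q_1/∂P_2)·(P_2/Q_1) ⇒ ∂Q_1/∂P_2 = ε·Q_1/P_2 = 0.67 × 3916/23.9 ≈ 109.78.

109.78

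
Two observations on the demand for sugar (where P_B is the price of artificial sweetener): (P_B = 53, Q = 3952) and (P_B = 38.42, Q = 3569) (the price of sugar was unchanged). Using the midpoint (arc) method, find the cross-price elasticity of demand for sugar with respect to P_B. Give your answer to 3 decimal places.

0.319

ΔQ_A = 3569 − 3952 = -383; ΔP_B = 38.42 − 53 = -14.58.
Midpoints: Q̄_A = 3760.5, P̄_B = 45.71.
ε = (ΔQ_A/Q̄_A)/(ΔP_B/P̄_B) = (-383/3760.5)/(-14.58/45.71) ≈ 0.319.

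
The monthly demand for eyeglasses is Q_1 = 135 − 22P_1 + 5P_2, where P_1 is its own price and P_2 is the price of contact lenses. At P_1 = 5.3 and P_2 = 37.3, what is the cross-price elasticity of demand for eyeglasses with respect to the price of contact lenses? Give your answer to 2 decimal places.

0.91

At P_1 = 5.3 and P_2 = 37.3: Q_1 = 204.9.
∂Q_1/∂P_2 = 5.
ε = (∂Q_1/∂P_2)(P_2/Q_1) = 5 × (37.3/204.9) ≈ 0.91.
Since ε > 0, eyeglasses and contact lenses are substitutes.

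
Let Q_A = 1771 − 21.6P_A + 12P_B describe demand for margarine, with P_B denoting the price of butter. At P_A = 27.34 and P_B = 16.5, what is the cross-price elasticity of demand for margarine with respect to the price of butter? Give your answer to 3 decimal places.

At P_A = 27.34 and P_B = 16.5: Q_A = 1378.456.
∂Q_A/∂P_B = 12.
ε = (∂Q_A/∂P_B)(P_B/Q_A) = 12 × (16.5/1378.456) ≈ 0.144.
Since ε > 0, margarine and butter are substitutes.

0.144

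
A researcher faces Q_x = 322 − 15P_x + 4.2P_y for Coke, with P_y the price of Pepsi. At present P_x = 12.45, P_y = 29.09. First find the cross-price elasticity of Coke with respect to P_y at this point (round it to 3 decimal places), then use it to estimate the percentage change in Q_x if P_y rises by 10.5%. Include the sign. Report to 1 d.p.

5.0%

At P_x = 12.45, P_y = 29.09: Q_x = 257.428.
∂Q_x/∂P_y = 4.2.
ε = (∂Q_x/∂P_y)(P_y/Q_x) = 4.2000 × 29.09/257.428 ≈ 0.475.
%ΔQ_x ≈ ε × %ΔP_y = 0.475 × (10.5%) = 5.0%.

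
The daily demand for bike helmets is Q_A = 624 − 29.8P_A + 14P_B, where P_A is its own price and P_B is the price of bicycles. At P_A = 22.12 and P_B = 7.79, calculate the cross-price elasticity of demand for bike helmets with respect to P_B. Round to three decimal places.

At P_A = 22.12 and P_B = 7.79: Q_A = 73.884.
∂Q_A/∂P_B = 14.
ε = (∂Q_A/∂P_B)(P_B/Q_A) = 14 × (7.79/73.884) ≈ 1.476.

1.476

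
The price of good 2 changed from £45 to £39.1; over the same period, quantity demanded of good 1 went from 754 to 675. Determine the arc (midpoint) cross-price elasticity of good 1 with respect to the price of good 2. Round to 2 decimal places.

ΔQ_1 = 675 − 754 = -79; ΔP_2 = 39.1 − 45 = -5.9.
Midpoints: Q̄_1 = 714.5, P̄_2 = 42.05.
ε = (ΔQ_1/Q̄_1)/(ΔP_2/P̄_2) = (-79/714.5)/(-5.9/42.05) ≈ 0.79.
ε > 0: good 1 and good 2 are substitutes.

0.79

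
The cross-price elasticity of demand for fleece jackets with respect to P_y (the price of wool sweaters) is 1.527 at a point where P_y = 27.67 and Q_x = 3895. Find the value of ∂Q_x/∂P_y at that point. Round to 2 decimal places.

214.95

ε = (∂Q_x/∂P_y)·(P_y/Q_x) ⇒ ∂Q_x/∂P_y = ε·Q_x/P_y = 1.527 × 3895/27.67 ≈ 214.95.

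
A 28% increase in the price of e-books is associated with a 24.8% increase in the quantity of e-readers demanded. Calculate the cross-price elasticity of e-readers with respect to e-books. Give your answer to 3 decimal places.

0.886

ε = (%ΔQ of e-readers) / (%ΔP of e-books) = (24.8%) / (28%) ≈ 0.886.
Positive cross-price elasticity: substitutes.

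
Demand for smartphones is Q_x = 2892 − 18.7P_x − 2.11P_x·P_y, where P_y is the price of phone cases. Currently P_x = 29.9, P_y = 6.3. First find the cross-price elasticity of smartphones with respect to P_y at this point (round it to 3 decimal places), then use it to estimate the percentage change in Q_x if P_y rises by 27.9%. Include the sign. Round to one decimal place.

At P_x = 29.9, P_y = 6.3: Q_x = 1935.409.
∂Q_x/∂P_y = -2.11P_x = -63.0890.
ε = (∂Q_x/∂P_y)(P_y/Q_x) = -63.0890 × 6.3/1935.409 ≈ -0.205.
%ΔQ_x ≈ ε × %ΔP_y = -0.205 × (27.9%) = -5.7%.

-5.7%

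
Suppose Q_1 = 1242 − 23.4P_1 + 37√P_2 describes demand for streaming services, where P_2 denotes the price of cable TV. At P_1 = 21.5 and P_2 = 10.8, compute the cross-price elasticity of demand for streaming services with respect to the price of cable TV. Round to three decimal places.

0.071

At P_1 = 21.5 and P_2 = 10.8: Q_1 = 860.494.
∂Q_1/∂P_2 = 37/(2√P_2) = 37/(2√10.8) = 5.6294.
ε = (∂Q_1/∂P_2)(P_2/Q_1) = 5.6294 × (10.8/860.494) ≈ 0.071.
ε > 0: substitutes.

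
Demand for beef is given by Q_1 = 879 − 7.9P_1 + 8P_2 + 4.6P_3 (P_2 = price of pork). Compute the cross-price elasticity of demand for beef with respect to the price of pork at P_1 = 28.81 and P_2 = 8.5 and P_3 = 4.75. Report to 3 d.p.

0.092

At P_1 = 28.81 and P_2 = 8.5 and P_3 = 4.75: Q_1 = 741.251.
∂Q_1/∂P_2 = 8.
ε = (∂Q_1/∂P_2)(P_2/Q_1) = 8 × (8.5/741.251) ≈ 0.092.
Since ε > 0, beef and pork are substitutes.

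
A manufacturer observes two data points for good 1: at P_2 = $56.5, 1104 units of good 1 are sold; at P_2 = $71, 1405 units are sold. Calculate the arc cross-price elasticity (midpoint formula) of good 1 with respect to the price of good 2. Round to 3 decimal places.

ΔQ_1 = 1405 − 1104 = 301; ΔP_2 = 71 − 56.5 = 14.5.
Midpoints: Q̄_1 = 1254.5, P̄_2 = 63.75.
ε = (ΔQ_1/Q̄_1)/(ΔP_2/P̄_2) = (301/1254.5)/(14.5/63.75) ≈ 1.055.

1.055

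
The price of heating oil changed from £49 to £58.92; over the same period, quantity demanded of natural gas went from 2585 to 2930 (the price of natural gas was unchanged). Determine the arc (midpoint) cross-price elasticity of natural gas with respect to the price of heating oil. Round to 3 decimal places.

0.681

ΔQ_A = 2930 − 2585 = 345; ΔP_B = 58.92 − 49 = 9.92.
Midpoints: Q̄_A = 2757.5, P̄_B = 53.96.
ε = (ΔQ_A/Q̄_A)/(ΔP_B/P̄_B) = (345/2757.5)/(9.92/53.96) ≈ 0.681.
ε > 0: natural gas and heating oil are substitutes.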